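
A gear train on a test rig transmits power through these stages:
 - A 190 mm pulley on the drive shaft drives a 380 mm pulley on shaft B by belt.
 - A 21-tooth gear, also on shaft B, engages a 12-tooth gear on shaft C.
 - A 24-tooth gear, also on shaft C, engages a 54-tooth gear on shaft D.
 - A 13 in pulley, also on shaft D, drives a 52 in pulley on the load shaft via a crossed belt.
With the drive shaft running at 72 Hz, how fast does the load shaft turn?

belt 380/190 = 2 → 72/2 = 36 Hz
gear mesh 12/21 = 0.57143 → 36/0.57143 = 63 Hz
gear mesh 54/24 = 2.25 → 63/2.25 = 28 Hz
belt 52/13 = 4 → 28/4 = 7 Hz

7 Hz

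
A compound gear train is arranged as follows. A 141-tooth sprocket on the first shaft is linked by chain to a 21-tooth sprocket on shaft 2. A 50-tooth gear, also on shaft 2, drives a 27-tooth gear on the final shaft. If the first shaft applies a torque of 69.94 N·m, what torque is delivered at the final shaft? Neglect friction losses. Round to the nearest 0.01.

Chain: ratio = 21/141 = 0.14894; torque at shaft 2 = 69.94 × 0.14894 = 10.417 N·m.
Gear mesh: ratio = 27/50 = 0.54; torque at the final shaft = 10.417 × 0.54 = 5.625 N·m.

5.62 N·m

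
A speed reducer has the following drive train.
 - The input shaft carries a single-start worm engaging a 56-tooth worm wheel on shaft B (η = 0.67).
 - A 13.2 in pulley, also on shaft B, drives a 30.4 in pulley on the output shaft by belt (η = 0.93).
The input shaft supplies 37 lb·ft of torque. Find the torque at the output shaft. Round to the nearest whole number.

2973 lb·ft

After the worm (56/1): 37 × 56 × 0.67 = 1388.2 lb·ft
After the belt (30.4/13.2): 1388.2 × 2.303 × 0.93 = 2973.4 lb·ft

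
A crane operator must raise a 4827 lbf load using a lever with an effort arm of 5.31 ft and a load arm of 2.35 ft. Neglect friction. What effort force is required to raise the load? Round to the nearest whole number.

2136 lbf

Lever MA = effort arm / load arm = 5.31/2.35 = 2.2596.
Effort = load / MA = 4827 / 2.2596 = 2136.2 lbf.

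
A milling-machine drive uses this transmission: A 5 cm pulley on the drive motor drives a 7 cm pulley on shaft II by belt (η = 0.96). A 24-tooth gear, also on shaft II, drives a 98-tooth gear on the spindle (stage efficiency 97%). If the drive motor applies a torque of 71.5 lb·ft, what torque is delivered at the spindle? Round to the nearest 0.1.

Belt: ratio = 7/5 = 1.4; torque at shaft II = 71.5 × 1.4 × 0.96 = 96.096 lb·ft.
Gear mesh: ratio = 98/24 = 4.0833; torque at the spindle = 96.096 × 4.0833 × 0.97 = 380.62 lb·ft.

380.6 lb·ft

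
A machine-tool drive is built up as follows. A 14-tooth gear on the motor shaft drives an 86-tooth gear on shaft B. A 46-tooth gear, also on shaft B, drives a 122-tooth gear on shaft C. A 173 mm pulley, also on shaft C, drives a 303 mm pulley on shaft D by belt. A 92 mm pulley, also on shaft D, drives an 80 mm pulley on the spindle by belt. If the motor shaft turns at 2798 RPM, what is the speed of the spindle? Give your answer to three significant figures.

113 RPM

the motor shaft → shaft B (gear mesh, 86/14): 2798 ÷ 6.1429 = 455.49 RPM
shaft B → shaft C (gear mesh, 122/46): 455.49 ÷ 2.6522 = 171.74 RPM
shaft C → shaft D (belt, 303/173): 171.74 ÷ 1.7514 = 98.057 RPM
shaft D → the spindle (belt, 80/92): 98.057 ÷ 0.86957 = 112.77 RPM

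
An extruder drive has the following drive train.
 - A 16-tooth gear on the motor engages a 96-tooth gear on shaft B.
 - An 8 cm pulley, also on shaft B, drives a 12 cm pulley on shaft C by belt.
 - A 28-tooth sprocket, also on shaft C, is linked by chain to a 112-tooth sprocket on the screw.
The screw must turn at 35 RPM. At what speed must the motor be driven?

Overall ratio R = 6 × 1.5 × 4 = 36.
Required input speed = output speed × R = 35 × 36 = 1260 RPM.

1260 RPM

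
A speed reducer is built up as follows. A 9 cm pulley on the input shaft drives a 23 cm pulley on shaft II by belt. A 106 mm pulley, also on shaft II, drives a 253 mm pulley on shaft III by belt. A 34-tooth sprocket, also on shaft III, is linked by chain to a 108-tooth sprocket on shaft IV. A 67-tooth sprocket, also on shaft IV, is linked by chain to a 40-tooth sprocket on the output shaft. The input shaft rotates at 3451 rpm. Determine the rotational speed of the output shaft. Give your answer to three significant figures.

Belt: ratio = 23/9 = 2.5556, so shaft II turns at 3451 / 2.5556 = 1350.4 rpm.
Belt: ratio = 253/106 = 2.3868, so shaft III turns at 1350.4 / 2.3868 = 565.78 rpm.
Chain: ratio = 108/34 = 3.1765, so shaft IV turns at 565.78 / 3.1765 = 178.11 rpm.
Chain: ratio = 40/67 = 0.59701, so the output shaft turns at 178.11 / 0.59701 = 298.34 rpm.

298 rpm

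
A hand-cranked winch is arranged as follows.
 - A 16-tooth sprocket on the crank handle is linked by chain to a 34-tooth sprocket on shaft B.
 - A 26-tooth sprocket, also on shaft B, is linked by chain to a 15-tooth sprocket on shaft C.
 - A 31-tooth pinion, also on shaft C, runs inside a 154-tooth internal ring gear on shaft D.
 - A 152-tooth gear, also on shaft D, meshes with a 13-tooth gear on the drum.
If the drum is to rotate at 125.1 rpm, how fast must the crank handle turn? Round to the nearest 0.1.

65.2 rpm

Overall ratio R = 2.125 × 0.57692 × 4.9677 × 0.085526 = 0.52088.
Required input speed = output speed × R = 125.1 × 0.52088 = 65.162 rpm.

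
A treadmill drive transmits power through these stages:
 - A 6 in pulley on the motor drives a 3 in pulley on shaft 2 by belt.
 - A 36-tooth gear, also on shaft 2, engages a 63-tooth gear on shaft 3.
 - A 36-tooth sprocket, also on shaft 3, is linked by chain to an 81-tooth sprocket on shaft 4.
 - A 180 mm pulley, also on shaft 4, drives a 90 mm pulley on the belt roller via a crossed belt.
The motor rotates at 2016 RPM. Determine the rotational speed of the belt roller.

belt 3/6 = 0.5 → 2016/0.5 = 4032 RPM
gear mesh 63/36 = 1.75 → 4032/1.75 = 2304 RPM
chain 81/36 = 2.25 → 2304/2.25 = 1024 RPM
belt 90/180 = 0.5 → 1024/0.5 = 2048 RPM

2048 RPM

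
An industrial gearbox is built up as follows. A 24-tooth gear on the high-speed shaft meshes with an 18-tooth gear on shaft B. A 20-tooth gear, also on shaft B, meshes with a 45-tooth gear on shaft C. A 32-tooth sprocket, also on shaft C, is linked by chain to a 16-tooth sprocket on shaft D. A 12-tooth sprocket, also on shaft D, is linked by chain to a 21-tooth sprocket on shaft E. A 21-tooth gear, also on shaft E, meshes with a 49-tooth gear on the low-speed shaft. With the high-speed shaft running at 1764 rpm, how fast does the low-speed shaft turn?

the high-speed shaft → shaft B (gear mesh, 18/24): 1764 ÷ 0.75 = 2352 rpm
shaft B → shaft C (gear mesh, 45/20): 2352 ÷ 2.25 = 1045.3 rpm
shaft C → shaft D (chain, 16/32): 1045.3 ÷ 0.5 = 2090.7 rpm
shaft D → shaft E (chain, 21/12): 2090.7 ÷ 1.75 = 1194.7 rpm
shaft E → the low-speed shaft (gear mesh, 49/21): 1194.7 ÷ 2.3333 = 512 rpm

512 rpm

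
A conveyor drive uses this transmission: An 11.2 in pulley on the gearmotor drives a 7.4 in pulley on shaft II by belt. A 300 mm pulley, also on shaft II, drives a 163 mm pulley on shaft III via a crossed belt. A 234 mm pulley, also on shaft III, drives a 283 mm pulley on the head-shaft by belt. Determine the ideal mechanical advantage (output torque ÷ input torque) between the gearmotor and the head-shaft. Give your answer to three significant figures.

Each stage contributes driven/driver: belt 7.4/11.2 = 0.66071, belt 163/300 = 0.54333, belt 283/234 = 1.2094.
Overall: 0.66071 × 0.54333 × 1.2094 = 0.43416.

0.434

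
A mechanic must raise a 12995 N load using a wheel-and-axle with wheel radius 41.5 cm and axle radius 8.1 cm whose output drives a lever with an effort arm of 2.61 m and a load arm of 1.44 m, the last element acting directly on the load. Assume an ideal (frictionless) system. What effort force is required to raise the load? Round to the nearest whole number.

Wheel-and-axle MA = R/r = 41.5/8.1 = 5.1235.
Lever MA = effort arm / load arm = 2.61/1.44 = 1.8125.
Combined ideal MA = 5.1235 × 1.8125 = 9.2863.
Effort = load / MA = 12995 / 9.2863 = 1399.4 N.

1399 N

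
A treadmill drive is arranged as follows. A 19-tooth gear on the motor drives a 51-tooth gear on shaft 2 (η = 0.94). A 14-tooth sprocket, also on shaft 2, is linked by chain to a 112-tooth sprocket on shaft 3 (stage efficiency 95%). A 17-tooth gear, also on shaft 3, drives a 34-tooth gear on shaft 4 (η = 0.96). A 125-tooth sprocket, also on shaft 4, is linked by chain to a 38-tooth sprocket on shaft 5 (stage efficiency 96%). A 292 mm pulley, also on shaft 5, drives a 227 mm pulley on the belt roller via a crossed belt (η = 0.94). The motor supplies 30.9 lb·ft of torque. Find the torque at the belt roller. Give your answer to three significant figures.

Gear mesh: ratio = 51/19 = 2.6842; torque at shaft 2 = 30.9 × 2.6842 × 0.94 = 77.966 lb·ft.
Chain: ratio = 112/14 = 8; torque at shaft 3 = 77.966 × 8 × 0.95 = 592.54 lb·ft.
Gear mesh: ratio = 34/17 = 2; torque at shaft 4 = 592.54 × 2 × 0.96 = 1137.7 lb·ft.
Chain: ratio = 38/125 = 0.304; torque at shaft 5 = 1137.7 × 0.304 × 0.96 = 332.02 lb·ft.
Belt: ratio = 227/292 = 0.7774; torque at the belt roller = 332.02 × 0.7774 × 0.94 = 242.62 lb·ft.

243 lb·ft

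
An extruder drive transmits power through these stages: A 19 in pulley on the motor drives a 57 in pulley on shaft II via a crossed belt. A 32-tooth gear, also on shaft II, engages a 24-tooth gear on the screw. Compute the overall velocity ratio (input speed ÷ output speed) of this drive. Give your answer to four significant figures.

2.250

Each stage contributes driven/driver: belt 57/19 = 3, gear mesh 24/32 = 0.75.
Overall: 3 × 0.75 = 2.25.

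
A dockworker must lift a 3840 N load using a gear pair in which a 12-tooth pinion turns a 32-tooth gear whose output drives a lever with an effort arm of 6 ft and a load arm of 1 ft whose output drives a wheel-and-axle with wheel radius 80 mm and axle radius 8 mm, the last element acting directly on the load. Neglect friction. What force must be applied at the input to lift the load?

Gear pair MA = 32/12 = 2.6667.
Lever MA = effort arm / load arm = 6/1 = 6.
Wheel-and-axle MA = R/r = 80/8 = 10.
Combined ideal MA = 2.6667 × 6 × 10 = 160.
Effort = load / MA = 3840 / 160 = 24 N.

24 N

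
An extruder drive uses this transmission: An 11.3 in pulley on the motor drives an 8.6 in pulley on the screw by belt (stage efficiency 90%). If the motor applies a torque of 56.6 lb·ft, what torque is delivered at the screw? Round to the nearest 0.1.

38.8 lb·ft

belt 8.6/11.3 = 0.76106 → τ = 56.6·0.76106·0.90 = 38.768 lb·ft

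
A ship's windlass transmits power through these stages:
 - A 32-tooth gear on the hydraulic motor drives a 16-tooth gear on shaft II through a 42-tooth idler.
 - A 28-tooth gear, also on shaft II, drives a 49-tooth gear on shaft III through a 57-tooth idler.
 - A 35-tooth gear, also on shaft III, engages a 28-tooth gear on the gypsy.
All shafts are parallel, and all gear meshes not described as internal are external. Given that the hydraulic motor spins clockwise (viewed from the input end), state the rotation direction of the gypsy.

anticlockwise

the hydraulic motor → shaft II: driver → idler → driven is 2 external meshes, 2 reversals → CW.
shaft II → shaft III: driver → idler → driven is 2 external meshes, 2 reversals → CW.
shaft III → the gypsy: external mesh, 1 reversal → CCW.
5 reversals in total — an odd number — so the gypsy turns opposite to the hydraulic motor.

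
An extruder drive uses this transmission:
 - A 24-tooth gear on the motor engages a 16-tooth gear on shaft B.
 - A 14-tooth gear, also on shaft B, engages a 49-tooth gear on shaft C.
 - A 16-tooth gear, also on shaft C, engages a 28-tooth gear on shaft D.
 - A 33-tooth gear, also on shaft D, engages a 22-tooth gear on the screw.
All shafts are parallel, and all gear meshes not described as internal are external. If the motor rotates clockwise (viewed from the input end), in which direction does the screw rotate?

the motor → shaft B: external mesh, 1 reversal → CCW.
shaft B → shaft C: external mesh, 1 reversal → CW.
shaft C → shaft D: external mesh, 1 reversal → CCW.
shaft D → the screw: external mesh, 1 reversal → CW.
4 reversals in total — an even number — so the screw turns the same way as the motor.

clockwise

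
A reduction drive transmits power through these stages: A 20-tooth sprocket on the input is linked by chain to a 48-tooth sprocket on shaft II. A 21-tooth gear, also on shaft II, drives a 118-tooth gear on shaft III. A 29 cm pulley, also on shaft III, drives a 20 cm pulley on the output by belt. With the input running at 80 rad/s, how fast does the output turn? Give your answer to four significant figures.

8.602 rad/s

chain 48/20 = 2.4 → 80/2.4 = 33.333 rad/s
gear mesh 118/21 = 5.619 → 33.333/5.619 = 5.9322 rad/s
belt 20/29 = 0.68966 → 5.9322/0.68966 = 8.6017 rad/s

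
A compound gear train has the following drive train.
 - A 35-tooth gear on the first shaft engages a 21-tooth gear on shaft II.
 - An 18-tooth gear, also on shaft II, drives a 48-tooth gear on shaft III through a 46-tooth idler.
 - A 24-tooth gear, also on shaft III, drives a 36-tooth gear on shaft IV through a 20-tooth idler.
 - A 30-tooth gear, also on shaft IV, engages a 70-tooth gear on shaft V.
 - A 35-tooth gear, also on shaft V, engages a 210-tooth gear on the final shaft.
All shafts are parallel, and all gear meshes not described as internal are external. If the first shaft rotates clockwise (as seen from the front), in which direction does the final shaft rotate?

counterclockwise

the first shaft → shaft II: external mesh, 1 reversal → CCW.
shaft II → shaft III: driver → idler → driven is 2 external meshes, 2 reversals → CCW.
shaft III → shaft IV: driver → idler → driven is 2 external meshes, 2 reversals → CCW.
shaft IV → shaft V: external mesh, 1 reversal → CW.
shaft V → the final shaft: external mesh, 1 reversal → CCW.
7 reversals in total — an odd number — so the final shaft turns opposite to the first shaft.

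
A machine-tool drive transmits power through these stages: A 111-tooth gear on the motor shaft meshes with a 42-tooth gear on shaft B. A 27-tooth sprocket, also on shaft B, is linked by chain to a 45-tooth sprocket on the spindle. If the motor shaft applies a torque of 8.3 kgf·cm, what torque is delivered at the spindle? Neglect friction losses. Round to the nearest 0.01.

5.23 kgf·cm

gear mesh 42/111 = 0.37838 → τ = 8.3·0.37838 = 3.1405 kgf·cm
chain 45/27 = 1.6667 → τ = 3.1405·1.6667 = 5.2342 kgf·cm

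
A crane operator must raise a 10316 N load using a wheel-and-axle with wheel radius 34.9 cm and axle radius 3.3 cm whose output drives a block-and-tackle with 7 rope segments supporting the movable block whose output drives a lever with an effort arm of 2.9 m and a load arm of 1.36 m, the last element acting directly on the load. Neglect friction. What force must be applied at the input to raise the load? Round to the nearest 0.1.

Wheel-and-axle MA = R/r = 34.9/3.3 = 10.576.
Block-and-tackle MA = number of supporting rope parts = 7.
Lever MA = effort arm / load arm = 2.9/1.36 = 2.1324.
Combined ideal MA = 10.576 × 7 × 2.1324 = 157.86.
Effort = load / MA = 10316 / 157.86 = 65.35 N.

65.3 N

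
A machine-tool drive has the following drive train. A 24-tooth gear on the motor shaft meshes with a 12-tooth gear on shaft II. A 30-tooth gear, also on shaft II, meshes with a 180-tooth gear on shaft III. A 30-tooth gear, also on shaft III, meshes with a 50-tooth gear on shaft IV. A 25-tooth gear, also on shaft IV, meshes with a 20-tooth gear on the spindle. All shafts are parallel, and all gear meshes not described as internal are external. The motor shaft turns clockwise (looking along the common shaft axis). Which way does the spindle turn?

clockwise

the motor shaft → shaft II: external mesh, 1 reversal → CCW.
shaft II → shaft III: external mesh, 1 reversal → CW.
shaft III → shaft IV: external mesh, 1 reversal → CCW.
shaft IV → the spindle: external mesh, 1 reversal → CW.
4 reversals in total — an even number — so the spindle turns the same way as the motor shaft.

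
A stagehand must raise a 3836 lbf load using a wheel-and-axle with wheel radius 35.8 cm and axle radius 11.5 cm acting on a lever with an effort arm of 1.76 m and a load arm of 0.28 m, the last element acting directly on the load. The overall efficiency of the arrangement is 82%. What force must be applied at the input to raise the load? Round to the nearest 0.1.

239.1 lbf

Wheel-and-axle MA = R/r = 35.8/11.5 = 3.113.
Lever MA = effort arm / load arm = 1.76/0.28 = 6.2857.
Combined ideal MA = 3.113 × 6.2857 = 19.568.
Actual MA = 19.568 × 0.82 = 16.046.
Effort = load / actual MA = 3836 / 16.046 = 239.07 lbf.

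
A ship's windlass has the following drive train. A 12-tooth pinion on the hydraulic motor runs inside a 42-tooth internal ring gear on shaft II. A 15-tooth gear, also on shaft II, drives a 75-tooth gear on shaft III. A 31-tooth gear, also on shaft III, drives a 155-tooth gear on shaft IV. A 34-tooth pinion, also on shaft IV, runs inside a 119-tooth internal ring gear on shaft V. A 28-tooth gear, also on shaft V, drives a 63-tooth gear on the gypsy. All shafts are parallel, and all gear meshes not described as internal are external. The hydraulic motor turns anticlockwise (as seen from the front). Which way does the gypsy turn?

the hydraulic motor → shaft II: internal mesh, same direction → CCW.
shaft II → shaft III: external mesh, 1 reversal → CW.
shaft III → shaft IV: external mesh, 1 reversal → CCW.
shaft IV → shaft V: internal mesh, same direction → CCW.
shaft V → the gypsy: external mesh, 1 reversal → CW.
3 reversals in total — an odd number — so the gypsy turns opposite to the hydraulic motor.

clockwise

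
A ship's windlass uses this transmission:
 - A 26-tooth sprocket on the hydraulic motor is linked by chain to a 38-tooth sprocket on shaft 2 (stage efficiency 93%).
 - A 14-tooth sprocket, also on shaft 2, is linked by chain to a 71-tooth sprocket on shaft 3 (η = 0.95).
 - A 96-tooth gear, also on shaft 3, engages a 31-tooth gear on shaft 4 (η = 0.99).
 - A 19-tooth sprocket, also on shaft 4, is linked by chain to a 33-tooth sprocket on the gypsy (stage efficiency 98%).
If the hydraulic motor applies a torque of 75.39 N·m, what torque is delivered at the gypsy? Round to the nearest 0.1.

chain 38/26 = 1.4615 → τ = 75.39·1.4615·0.93 = 102.47 N·m
chain 71/14 = 5.0714 → τ = 102.47·5.0714·0.95 = 493.7 N·m
gear mesh 31/96 = 0.32292 → τ = 493.7·0.32292·0.99 = 157.83 N·m
chain 33/19 = 1.7368 → τ = 157.83·1.7368·0.98 = 268.64 N·m

268.6 N·m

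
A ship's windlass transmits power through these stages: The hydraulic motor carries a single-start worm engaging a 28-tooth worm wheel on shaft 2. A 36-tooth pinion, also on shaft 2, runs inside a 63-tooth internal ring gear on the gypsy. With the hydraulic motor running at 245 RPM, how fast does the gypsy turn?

worm 28/1 = 28 → 245/28 = 8.75 RPM
internal gear 63/36 = 1.75 → 8.75/1.75 = 5 RPM

5 RPM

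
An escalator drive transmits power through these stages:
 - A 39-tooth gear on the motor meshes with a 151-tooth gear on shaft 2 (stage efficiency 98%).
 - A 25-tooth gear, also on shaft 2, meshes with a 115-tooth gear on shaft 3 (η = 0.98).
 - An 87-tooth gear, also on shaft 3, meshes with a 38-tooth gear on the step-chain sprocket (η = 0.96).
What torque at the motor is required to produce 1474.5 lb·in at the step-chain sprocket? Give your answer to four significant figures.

205.6 lb·in

Overall ratio R = 3.8718 × 4.6 × 0.43678 = 7.7792; overall efficiency η = 0.98 × 0.98 × 0.96 = 0.9220.
Input torque = output torque / (R × η) = 1474.5 / (7.7792 × 0.9220) = 205.58 lb·in.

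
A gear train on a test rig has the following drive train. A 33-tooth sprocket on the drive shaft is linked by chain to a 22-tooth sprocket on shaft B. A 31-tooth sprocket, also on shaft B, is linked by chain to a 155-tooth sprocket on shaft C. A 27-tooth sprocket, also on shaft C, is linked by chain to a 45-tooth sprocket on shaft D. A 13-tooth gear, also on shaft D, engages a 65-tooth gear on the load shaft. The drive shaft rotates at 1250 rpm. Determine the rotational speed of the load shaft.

45 rpm

Chain: ratio = 22/33 = 0.66667, so shaft B turns at 1250 / 0.66667 = 1875 rpm.
Chain: ratio = 155/31 = 5, so shaft C turns at 1875 / 5 = 375 rpm.
Chain: ratio = 45/27 = 1.6667, so shaft D turns at 375 / 1.6667 = 225 rpm.
Gear mesh: ratio = 65/13 = 5, so the load shaft turns at 225 / 5 = 45 rpm.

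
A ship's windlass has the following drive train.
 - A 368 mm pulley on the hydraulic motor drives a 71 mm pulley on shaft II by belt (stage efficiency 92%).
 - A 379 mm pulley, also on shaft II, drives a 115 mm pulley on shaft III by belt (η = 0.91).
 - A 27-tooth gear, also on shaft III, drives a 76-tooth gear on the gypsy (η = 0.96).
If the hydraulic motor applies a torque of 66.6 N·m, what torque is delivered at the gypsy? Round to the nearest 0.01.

belt 71/368 = 0.19293 → τ = 66.6·0.19293·0.92 = 11.821 N·m
belt 115/379 = 0.30343 → τ = 11.821·0.30343·0.91 = 3.2642 N·m
gear mesh 76/27 = 2.8148 → τ = 3.2642·2.8148·0.96 = 8.8205 N·m

8.82 N·m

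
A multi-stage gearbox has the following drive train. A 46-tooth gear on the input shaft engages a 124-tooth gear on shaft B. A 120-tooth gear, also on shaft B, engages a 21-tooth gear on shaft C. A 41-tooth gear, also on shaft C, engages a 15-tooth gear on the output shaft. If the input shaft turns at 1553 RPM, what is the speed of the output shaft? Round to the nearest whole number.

gear mesh 124/46 = 2.6957 → 1553/2.6957 = 576.11 RPM
gear mesh 21/120 = 0.175 → 576.11/0.175 = 3292.1 RPM
gear mesh 15/41 = 0.36585 → 3292.1/0.36585 = 8998.3 RPM

8998 RPM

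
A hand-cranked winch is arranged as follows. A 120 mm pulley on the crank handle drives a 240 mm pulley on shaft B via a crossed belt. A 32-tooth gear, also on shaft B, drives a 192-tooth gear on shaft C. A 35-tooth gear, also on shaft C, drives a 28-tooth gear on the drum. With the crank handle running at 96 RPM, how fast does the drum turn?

10 RPM

belt 240/120 = 2 → 96/2 = 48 RPM
gear mesh 192/32 = 6 → 48/6 = 8 RPM
gear mesh 28/35 = 0.8 → 8/0.8 = 10 RPM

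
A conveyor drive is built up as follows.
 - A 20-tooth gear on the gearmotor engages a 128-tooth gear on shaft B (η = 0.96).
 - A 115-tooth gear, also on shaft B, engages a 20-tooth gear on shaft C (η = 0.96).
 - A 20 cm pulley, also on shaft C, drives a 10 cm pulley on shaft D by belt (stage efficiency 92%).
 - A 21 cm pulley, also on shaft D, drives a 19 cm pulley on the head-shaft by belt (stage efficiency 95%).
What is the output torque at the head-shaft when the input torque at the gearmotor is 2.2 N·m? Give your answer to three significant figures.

After the gear mesh (128/20): 2.2 × 6.4 × 0.96 = 13.517 N·m
After the gear mesh (20/115): 13.517 × 0.17391 × 0.96 = 2.2567 N·m
After the belt (10/20): 2.2567 × 0.5 × 0.92 = 1.0381 N·m
After the belt (19/21): 1.0381 × 0.90476 × 0.95 = 0.89226 N·m

0.892 N·m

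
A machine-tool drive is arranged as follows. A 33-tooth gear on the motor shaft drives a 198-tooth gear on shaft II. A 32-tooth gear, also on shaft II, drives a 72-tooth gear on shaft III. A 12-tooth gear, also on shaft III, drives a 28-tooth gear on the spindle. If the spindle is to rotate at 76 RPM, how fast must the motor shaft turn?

2394 RPM

Overall ratio R = 6 × 2.25 × 2.3333 = 31.5.
Required input speed = output speed × R = 76 × 31.5 = 2394 RPM.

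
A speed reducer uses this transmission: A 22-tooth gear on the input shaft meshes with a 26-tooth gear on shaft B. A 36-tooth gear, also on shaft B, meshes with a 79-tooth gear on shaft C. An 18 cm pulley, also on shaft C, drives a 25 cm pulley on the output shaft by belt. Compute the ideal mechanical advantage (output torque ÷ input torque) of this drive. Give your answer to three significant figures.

Each stage contributes driven/driver: gear mesh 26/22 = 1.1818, gear mesh 79/36 = 2.1944, belt 25/18 = 1.3889.
Overall: 1.1818 × 2.1944 × 1.3889 = 3.602.

3.60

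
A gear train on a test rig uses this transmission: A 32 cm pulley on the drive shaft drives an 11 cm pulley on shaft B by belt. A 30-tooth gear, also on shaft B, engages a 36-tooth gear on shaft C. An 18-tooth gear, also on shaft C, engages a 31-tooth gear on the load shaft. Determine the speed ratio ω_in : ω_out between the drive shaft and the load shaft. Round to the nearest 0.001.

Each stage contributes driven/driver: belt 11/32 = 0.34375, gear mesh 36/30 = 1.2, gear mesh 31/18 = 1.7222.
Overall: 0.34375 × 1.2 × 1.7222 = 0.71042.

0.710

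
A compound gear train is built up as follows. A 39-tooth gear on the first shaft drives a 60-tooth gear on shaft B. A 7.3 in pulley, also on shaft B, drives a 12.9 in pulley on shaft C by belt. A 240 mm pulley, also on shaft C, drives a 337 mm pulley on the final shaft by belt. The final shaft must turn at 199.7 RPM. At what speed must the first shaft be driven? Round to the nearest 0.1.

762.3 RPM

Overall ratio R = 1.5385 × 1.7671 × 1.4042 = 3.8174.
Required input speed = output speed × R = 199.7 × 3.8174 = 762.34 RPM.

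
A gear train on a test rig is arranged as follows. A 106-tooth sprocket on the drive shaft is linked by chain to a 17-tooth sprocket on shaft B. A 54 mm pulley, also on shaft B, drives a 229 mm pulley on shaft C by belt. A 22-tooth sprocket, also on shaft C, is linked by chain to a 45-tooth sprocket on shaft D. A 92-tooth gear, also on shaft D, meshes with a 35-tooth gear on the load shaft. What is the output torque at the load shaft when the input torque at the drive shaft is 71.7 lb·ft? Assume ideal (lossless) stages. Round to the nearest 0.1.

37.9 lb·ft

After the chain (17/106): 71.7 × 0.16038 = 11.499 lb·ft
After the belt (229/54): 11.499 × 4.2407 = 48.765 lb·ft
After the chain (45/22): 48.765 × 2.0455 = 99.746 lb·ft
After the gear mesh (35/92): 99.746 × 0.38043 = 37.947 lb·ft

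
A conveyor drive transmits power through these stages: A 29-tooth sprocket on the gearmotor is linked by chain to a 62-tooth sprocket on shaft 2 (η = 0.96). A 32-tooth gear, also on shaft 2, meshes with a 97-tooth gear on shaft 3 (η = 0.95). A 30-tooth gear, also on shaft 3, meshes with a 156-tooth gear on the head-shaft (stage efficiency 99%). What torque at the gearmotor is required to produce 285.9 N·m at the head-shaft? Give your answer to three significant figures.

Overall ratio R = 2.1379 × 3.0312 × 5.2 = 33.699; overall efficiency η = 0.96 × 0.95 × 0.99 = 0.9029.
Input torque = output torque / (R × η) = 285.9 / (33.699 × 0.9029) = 9.3965 N·m.

9.40 N·m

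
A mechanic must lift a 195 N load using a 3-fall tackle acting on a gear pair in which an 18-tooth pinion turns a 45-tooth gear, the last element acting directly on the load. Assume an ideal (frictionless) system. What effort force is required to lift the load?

26 N

Block-and-tackle MA = number of supporting rope parts = 3.
Gear pair MA = 45/18 = 2.5.
Combined ideal MA = 3 × 2.5 = 7.5.
Effort = load / MA = 195 / 7.5 = 26 N.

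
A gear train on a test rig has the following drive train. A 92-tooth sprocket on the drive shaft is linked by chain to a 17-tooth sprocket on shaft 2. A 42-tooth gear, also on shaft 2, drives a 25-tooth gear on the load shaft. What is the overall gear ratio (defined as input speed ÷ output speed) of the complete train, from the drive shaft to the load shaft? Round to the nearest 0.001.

0.110

Each stage contributes driven/driver: chain 17/92 = 0.18478, gear mesh 25/42 = 0.59524.
Overall: 0.18478 × 0.59524 = 0.10999.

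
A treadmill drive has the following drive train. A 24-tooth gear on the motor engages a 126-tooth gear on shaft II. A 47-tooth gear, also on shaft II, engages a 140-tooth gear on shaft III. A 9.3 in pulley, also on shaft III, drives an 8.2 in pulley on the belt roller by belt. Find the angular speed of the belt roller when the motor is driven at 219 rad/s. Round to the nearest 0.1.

gear mesh 126/24 = 5.25 → 219/5.25 = 41.714 rad/s
gear mesh 140/47 = 2.9787 → 41.714/2.9787 = 14.004 rad/s
belt 8.2/9.3 = 0.88172 → 14.004/0.88172 = 15.883 rad/s

15.9 rad/s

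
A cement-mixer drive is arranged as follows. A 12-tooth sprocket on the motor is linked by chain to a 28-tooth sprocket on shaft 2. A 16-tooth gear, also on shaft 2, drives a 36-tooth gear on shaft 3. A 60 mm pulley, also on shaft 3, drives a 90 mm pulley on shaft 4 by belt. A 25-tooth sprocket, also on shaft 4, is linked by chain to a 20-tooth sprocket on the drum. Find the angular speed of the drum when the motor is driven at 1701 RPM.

270 RPM

Chain: ratio = 28/12 = 2.3333, so shaft 2 turns at 1701 / 2.3333 = 729 RPM.
Gear mesh: ratio = 36/16 = 2.25, so shaft 3 turns at 729 / 2.25 = 324 RPM.
Belt: ratio = 90/60 = 1.5, so shaft 4 turns at 324 / 1.5 = 216 RPM.
Chain: ratio = 20/25 = 0.8, so the drum turns at 216 / 0.8 = 270 RPM.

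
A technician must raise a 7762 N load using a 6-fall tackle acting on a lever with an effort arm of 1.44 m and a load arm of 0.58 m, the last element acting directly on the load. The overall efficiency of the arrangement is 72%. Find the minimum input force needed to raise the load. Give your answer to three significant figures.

724 N

Block-and-tackle MA = number of supporting rope parts = 6.
Lever MA = effort arm / load arm = 1.44/0.58 = 2.4828.
Combined ideal MA = 6 × 2.4828 = 14.897.
Actual MA = 14.897 × 0.72 = 10.726.
Effort = load / actual MA = 7762 / 10.726 = 723.69 N.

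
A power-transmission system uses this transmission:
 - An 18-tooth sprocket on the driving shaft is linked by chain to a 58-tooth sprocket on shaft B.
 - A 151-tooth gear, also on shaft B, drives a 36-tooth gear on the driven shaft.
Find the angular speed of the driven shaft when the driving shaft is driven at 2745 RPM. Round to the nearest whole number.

3573 RPM

the driving shaft → shaft B (chain, 58/18): 2745 ÷ 3.2222 = 851.9 RPM
shaft B → the driven shaft (gear mesh, 36/151): 851.9 ÷ 0.23841 = 3573.2 RPM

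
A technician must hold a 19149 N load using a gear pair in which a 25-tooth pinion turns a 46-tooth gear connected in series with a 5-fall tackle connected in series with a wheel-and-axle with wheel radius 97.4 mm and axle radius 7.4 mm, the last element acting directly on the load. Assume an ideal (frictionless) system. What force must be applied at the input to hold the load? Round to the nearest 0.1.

158.1 N

Gear pair MA = 46/25 = 1.84.
Block-and-tackle MA = number of supporting rope parts = 5.
Wheel-and-axle MA = R/r = 97.4/7.4 = 13.162.
Combined ideal MA = 1.84 × 5 × 13.162 = 121.09.
Effort = load / MA = 19149 / 121.09 = 158.14 N.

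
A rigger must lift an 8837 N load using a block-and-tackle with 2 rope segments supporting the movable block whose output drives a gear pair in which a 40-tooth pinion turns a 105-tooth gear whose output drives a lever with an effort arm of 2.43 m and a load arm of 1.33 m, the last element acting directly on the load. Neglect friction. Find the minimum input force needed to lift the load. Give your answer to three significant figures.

921 N

Block-and-tackle MA = number of supporting rope parts = 2.
Gear pair MA = 105/40 = 2.625.
Lever MA = effort arm / load arm = 2.43/1.33 = 1.8271.
Combined ideal MA = 2 × 2.625 × 1.8271 = 9.5921.
Effort = load / MA = 8837 / 9.5921 = 921.28 N.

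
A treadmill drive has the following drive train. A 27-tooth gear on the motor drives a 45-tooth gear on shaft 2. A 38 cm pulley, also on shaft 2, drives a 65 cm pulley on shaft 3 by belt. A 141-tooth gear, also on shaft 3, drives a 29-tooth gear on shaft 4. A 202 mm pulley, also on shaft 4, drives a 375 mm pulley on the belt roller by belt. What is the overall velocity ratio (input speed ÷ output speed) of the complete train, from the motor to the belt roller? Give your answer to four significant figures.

1.089

Each stage contributes driven/driver: gear mesh 45/27 = 1.6667, belt 65/38 = 1.7105, gear mesh 29/141 = 0.20567, belt 375/202 = 1.8564.
Overall: 1.6667 × 1.7105 × 0.20567 × 1.8564 = 1.0885.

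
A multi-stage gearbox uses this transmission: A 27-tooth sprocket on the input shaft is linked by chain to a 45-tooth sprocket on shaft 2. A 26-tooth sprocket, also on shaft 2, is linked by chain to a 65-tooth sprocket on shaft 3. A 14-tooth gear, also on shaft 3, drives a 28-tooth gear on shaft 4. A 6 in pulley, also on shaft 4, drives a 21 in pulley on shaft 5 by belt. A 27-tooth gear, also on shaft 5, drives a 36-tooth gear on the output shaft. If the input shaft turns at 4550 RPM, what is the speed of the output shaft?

117 RPM

the input shaft → shaft 2 (chain, 45/27): 4550 ÷ 1.6667 = 2730 RPM
shaft 2 → shaft 3 (chain, 65/26): 2730 ÷ 2.5 = 1092 RPM
shaft 3 → shaft 4 (gear mesh, 28/14): 1092 ÷ 2 = 546 RPM
shaft 4 → shaft 5 (belt, 21/6): 546 ÷ 3.5 = 156 RPM
shaft 5 → the output shaft (gear mesh, 36/27): 156 ÷ 1.3333 = 117 RPM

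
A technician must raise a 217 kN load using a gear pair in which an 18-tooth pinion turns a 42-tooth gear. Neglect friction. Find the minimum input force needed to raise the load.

Gear pair MA = 42/18 = 2.3333.
Effort = load / MA = 217 / 2.3333 = 93 kN.

93 kN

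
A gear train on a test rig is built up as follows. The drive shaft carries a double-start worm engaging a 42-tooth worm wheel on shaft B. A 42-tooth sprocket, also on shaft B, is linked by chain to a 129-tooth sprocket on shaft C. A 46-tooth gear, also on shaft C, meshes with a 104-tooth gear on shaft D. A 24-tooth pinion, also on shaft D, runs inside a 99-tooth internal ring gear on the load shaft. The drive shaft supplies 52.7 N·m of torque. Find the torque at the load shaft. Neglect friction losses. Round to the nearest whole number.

After the worm (42/2): 52.7 × 21 = 1106.7 N·m
After the chain (129/42): 1106.7 × 3.0714 = 3399.2 N·m
After the gear mesh (104/46): 3399.2 × 2.2609 = 7685 N·m
After the internal gear (99/24): 7685 × 4.125 = 31701 N·m

31701 N·m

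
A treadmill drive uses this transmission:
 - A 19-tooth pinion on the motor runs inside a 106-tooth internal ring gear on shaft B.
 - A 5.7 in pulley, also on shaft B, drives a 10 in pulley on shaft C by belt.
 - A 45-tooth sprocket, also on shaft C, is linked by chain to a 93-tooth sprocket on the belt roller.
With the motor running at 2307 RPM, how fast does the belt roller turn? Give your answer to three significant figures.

114 RPM

internal gear 106/19 = 5.5789 → 2307/5.5789 = 413.52 RPM
belt 10/5.7 = 1.7544 → 413.52/1.7544 = 235.71 RPM
chain 93/45 = 2.0667 → 235.71/2.0667 = 114.05 RPM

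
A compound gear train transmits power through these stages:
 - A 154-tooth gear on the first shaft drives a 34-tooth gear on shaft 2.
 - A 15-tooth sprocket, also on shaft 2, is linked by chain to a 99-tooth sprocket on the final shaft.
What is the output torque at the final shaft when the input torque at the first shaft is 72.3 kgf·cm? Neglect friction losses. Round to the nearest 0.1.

gear mesh 34/154 = 0.22078 → τ = 72.3·0.22078 = 15.962 kgf·cm
chain 99/15 = 6.6 → τ = 15.962·6.6 = 105.35 kgf·cm

105.4 kgf·cm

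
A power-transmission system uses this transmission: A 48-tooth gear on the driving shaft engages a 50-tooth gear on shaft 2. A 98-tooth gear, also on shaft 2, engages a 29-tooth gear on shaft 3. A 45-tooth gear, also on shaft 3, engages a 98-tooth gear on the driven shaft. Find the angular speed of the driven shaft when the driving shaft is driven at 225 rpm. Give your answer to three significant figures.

335 rpm

the driving shaft → shaft 2 (gear mesh, 50/48): 225 ÷ 1.0417 = 216 rpm
shaft 2 → shaft 3 (gear mesh, 29/98): 216 ÷ 0.29592 = 729.93 rpm
shaft 3 → the driven shaft (gear mesh, 98/45): 729.93 ÷ 2.1778 = 335.17 rpm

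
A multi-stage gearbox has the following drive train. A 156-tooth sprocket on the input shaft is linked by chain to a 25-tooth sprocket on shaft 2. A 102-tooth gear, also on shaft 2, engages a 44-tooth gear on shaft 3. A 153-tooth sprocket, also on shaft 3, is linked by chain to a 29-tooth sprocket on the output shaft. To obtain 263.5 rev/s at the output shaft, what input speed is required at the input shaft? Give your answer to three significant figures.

3.45 rev/s

Overall ratio R = 0.16026 × 0.43137 × 0.18954 = 0.013103.
Required input speed = output speed × R = 263.5 × 0.013103 = 3.4527 rev/s.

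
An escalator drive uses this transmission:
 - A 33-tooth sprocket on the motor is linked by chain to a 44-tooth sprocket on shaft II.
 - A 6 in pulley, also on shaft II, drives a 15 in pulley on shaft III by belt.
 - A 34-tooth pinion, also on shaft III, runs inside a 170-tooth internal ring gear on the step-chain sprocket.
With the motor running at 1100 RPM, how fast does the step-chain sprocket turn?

66 RPM

Chain: ratio = 44/33 = 1.3333, so shaft II turns at 1100 / 1.3333 = 825 RPM.
Belt: ratio = 15/6 = 2.5, so shaft III turns at 825 / 2.5 = 330 RPM.
Internal gear: ratio = 170/34 = 5, so the step-chain sprocket turns at 330 / 5 = 66 RPM.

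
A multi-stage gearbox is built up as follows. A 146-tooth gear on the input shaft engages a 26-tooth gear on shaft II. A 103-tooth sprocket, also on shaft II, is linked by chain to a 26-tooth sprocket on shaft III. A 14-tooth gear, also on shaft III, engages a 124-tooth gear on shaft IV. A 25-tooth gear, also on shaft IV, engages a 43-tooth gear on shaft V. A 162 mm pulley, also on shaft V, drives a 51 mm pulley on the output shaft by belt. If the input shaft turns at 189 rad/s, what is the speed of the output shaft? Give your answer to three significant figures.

Gear mesh: ratio = 26/146 = 0.17808, so shaft II turns at 189 / 0.17808 = 1061.3 rad/s.
Chain: ratio = 26/103 = 0.25243, so shaft III turns at 1061.3 / 0.25243 = 4204.4 rad/s.
Gear mesh: ratio = 124/14 = 8.8571, so shaft IV turns at 4204.4 / 8.8571 = 474.69 rad/s.
Gear mesh: ratio = 43/25 = 1.72, so shaft V turns at 474.69 / 1.72 = 275.98 rad/s.
Belt: ratio = 51/162 = 0.31481, so the output shaft turns at 275.98 / 0.31481 = 876.65 rad/s.

877 rad/s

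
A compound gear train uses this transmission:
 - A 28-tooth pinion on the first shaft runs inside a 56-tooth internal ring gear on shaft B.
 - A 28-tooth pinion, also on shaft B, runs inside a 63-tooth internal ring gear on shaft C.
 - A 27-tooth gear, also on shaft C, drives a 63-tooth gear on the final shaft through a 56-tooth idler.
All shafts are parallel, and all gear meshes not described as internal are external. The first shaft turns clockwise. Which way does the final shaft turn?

clockwise

the first shaft → shaft B: internal mesh, same direction → CW.
shaft B → shaft C: internal mesh, same direction → CW.
shaft C → the final shaft: driver → idler → driven is 2 external meshes, 2 reversals → CW.
2 reversals in total — an even number — so the final shaft turns the same way as the first shaft.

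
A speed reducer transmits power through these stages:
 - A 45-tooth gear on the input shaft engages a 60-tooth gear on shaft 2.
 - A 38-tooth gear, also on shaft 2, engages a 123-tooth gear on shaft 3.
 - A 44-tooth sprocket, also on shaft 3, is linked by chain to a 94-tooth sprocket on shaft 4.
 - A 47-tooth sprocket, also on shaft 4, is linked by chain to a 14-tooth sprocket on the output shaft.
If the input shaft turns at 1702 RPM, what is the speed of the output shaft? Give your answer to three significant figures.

620 RPM

Gear mesh: ratio = 60/45 = 1.3333, so shaft 2 turns at 1702 / 1.3333 = 1276.5 RPM.
Gear mesh: ratio = 123/38 = 3.2368, so shaft 3 turns at 1276.5 / 3.2368 = 394.37 RPM.
Chain: ratio = 94/44 = 2.1364, so shaft 4 turns at 394.37 / 2.1364 = 184.6 RPM.
Chain: ratio = 14/47 = 0.29787, so the output shaft turns at 184.6 / 0.29787 = 619.72 RPM.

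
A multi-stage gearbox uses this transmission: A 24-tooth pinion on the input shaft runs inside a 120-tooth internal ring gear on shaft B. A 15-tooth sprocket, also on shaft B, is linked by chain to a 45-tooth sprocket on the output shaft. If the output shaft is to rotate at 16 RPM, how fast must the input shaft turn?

Overall ratio R = 5 × 3 = 15.
Required input speed = output speed × R = 16 × 15 = 240 RPM.

240 RPM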